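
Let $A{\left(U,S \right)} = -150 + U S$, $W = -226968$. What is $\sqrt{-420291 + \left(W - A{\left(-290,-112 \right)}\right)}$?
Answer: $i \sqrt{679589} \approx 824.37 i$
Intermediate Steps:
$A{\left(U,S \right)} = -150 + S U$
$\sqrt{-420291 + \left(W - A{\left(-290,-112 \right)}\right)} = \sqrt{-420291 - \left(226818 + 32480\right)} = \sqrt{-420291 - 259298} = \sqrt{-679589} = i \sqrt{679589}$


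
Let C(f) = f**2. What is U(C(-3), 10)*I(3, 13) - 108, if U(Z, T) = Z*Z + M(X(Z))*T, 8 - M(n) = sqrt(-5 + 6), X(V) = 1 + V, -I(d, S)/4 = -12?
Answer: 7140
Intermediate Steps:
I(d, S) = 48 (I(d, S) = -4*(-12) = 48)
M(n) = 7 (M(n) = 8 - sqrt(-5 + 6) = 8 - sqrt(1) = 8 - 1*1 = 8 - 1 = 7)
U(Z, T) = Z**2 + 7*T (U(Z, T) = Z*Z + 7*T = Z**2 + 7*T)
U(C(-3), 10)*I(3, 13) - 108 = (((-3)**2)**2 + 7*10)*48 - 108 = (9**2 + 70)*48 - 108 = (81 + 70)*48 - 108 = 151*48 - 108 = 7248 - 108 = 7140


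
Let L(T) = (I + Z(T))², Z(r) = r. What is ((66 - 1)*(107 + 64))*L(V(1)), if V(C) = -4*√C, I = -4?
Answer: 711360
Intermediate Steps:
L(T) = (-4 + T)²
((66 - 1)*(107 + 64))*L(V(1)) = ((66 - 1)*(107 + 64))*(-4 - 4*√1)² = (65*171)*(-4 - 4*1)² = 11115*(-4 - 4)² = 11115*(-8)² = 11115*64 = 711360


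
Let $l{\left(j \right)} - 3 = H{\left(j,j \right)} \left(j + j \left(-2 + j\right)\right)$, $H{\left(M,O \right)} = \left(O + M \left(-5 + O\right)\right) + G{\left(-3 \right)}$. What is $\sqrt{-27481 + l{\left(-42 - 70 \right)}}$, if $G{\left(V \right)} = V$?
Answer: $\sqrt{164361306} \approx 12820.0$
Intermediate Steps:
$H{\left(M,O \right)} = -3 + O + M \left(-5 + O\right)$ ($H{\left(M,O \right)} = \left(O + M \left(-5 + O\right)\right) - 3 = -3 + O + M \left(-5 + O\right)$)
$l{\left(j \right)} = 3 + \left(j + j \left(-2 + j\right)\right) \left(-3 + j^{2} - 4 j\right)$ ($l{\left(j \right)} = 3 + \left(-3 + j - 5 j + j j\right) \left(j + j \left(-2 + j\right)\right) = 3 + \left(-3 + j - 5 j + j^{2}\right) \left(j + j \left(-2 + j\right)\right) = 3 + \left(-3 + j^{2} - 4 j\right) \left(j + j \left(-2 + j\right)\right) = 3 + \left(j + j \left(-2 + j\right)\right) \left(-3 + j^{2} - 4 j\right)$)
$\sqrt{-27481 + l{\left(-42 - 70 \right)}} = \sqrt{-27481 + \left(3 + \left(-42 - 70\right)^{2} + \left(-42 - 70\right)^{4} - 5 \left(-42 - 70\right)^{3} + 3 \left(-42 - 70\right)\right)} = \sqrt{-27481 + \left(3 + \left(-112\right)^{2} + \left(-112\right)^{4} - 5 \left(-112\right)^{3} + 3 \left(-112\right)\right)} = \sqrt{-27481 + \left(3 + 12544 + 157351936 - -7024640 - 336\right)} = \sqrt{-27481 + \left(3 + 12544 + 157351936 + 7024640 - 336\right)} = \sqrt{-27481 + 164388787} = \sqrt{164361306}$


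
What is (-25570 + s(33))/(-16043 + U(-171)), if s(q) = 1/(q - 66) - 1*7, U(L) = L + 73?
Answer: 844042/532653 ≈ 1.5846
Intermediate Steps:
U(L) = 73 + L
s(q) = -7 + 1/(-66 + q) (s(q) = 1/(-66 + q) - 7 = -7 + 1/(-66 + q))
(-25570 + s(33))/(-16043 + U(-171)) = (-25570 + (463 - 7*33)/(-66 + 33))/(-16043 + (73 - 171)) = (-25570 + (463 - 231)/(-33))/(-16043 - 98) = (-25570 - 1/33*232)/(-16141) = (-25570 - 232/33)*(-1/16141) = -844042/33*(-1/16141) = 844042/532653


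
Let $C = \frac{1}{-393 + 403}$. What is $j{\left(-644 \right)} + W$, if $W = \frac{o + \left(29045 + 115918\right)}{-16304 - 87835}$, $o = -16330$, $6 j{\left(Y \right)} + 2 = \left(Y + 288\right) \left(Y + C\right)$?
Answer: $\frac{19892196893}{520695} \approx 38203.0$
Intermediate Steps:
$C = \frac{1}{10} \approx 0.1$
$j{\left(Y \right)} = - \frac{1}{3} + \frac{\left(288 + Y\right) \left(\frac{1}{10} + Y\right)}{6}$ ($j{\left(Y \right)} = - \frac{1}{3} + \frac{\left(Y + 288\right) \left(Y + \frac{1}{10}\right)}{6} = - \frac{1}{3} + \frac{\left(288 + Y\right) \left(\frac{1}{10} + Y\right)}{6}$)
$W = - \frac{128633}{104139}$ ($W = \frac{-16330 + \left(29045 + 115918\right)}{-16304 - 87835} = \frac{-16330 + 144963}{-104139} = 128633 \left(- \frac{1}{104139}\right) = - \frac{128633}{104139} \approx -1.2352$)
$j{\left(-644 \right)} + W = \left(\frac{67}{15} + \frac{\left(-644\right)^{2}}{6} + \frac{2881}{60} \left(-644\right)\right) - \frac{128633}{104139} = \left(\frac{67}{15} + \frac{1}{6} \cdot 414736 - \frac{463841}{15}\right) - \frac{128633}{104139} = \left(\frac{67}{15} + \frac{207368}{3} - \frac{463841}{15}\right) - \frac{128633}{104139} = \frac{191022}{5} - \frac{128633}{104139} = \frac{19892196893}{520695}$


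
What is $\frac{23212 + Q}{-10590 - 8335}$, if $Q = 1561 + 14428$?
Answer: $- \frac{39201}{18925} \approx -2.0714$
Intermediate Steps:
$Q = 15989$
$\frac{23212 + Q}{-10590 - 8335} = \frac{23212 + 15989}{-10590 - 8335} = \frac{39201}{-18925} = 39201 \left(- \frac{1}{18925}\right) = - \frac{39201}{18925}$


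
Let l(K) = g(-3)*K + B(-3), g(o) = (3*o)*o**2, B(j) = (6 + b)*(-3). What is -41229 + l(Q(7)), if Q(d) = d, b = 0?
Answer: -41814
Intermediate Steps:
B(j) = -18 (B(j) = (6 + 0)*(-3) = 6*(-3) = -18)
g(o) = 3*o**3
l(K) = -18 - 81*K (l(K) = (3*(-3)**3)*K - 18 = (3*(-27))*K - 18 = -81*K - 18 = -18 - 81*K)
-41229 + l(Q(7)) = -41229 + (-18 - 81*7) = -41229 + (-18 - 567) = -41229 - 585 = -41814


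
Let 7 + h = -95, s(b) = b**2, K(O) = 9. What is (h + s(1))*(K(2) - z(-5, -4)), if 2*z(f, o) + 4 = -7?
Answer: -2929/2 ≈ -1464.5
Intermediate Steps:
z(f, o) = -11/2 (z(f, o) = -2 + (1/2)*(-7) = -2 - 7/2 = -11/2)
h = -102 (h = -7 - 95 = -102)
(h + s(1))*(K(2) - z(-5, -4)) = (-102 + 1**2)*(9 - 1*(-11/2)) = (-102 + 1)*(9 + 11/2) = -101*29/2 = -2929/2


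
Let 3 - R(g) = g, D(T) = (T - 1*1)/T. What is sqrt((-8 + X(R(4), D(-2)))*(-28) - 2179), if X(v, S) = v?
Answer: I*sqrt(1927) ≈ 43.898*I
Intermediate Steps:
D(T) = (-1 + T)/T (D(T) = (T - 1)/T = (-1 + T)/T)
R(g) = 3 - g
sqrt((-8 + X(R(4), D(-2)))*(-28) - 2179) = sqrt((-8 + (3 - 1*4))*(-28) - 2179) = sqrt((-8 + (3 - 4))*(-28) - 2179) = sqrt((-8 - 1)*(-28) - 2179) = sqrt(-9*(-28) - 2179) = sqrt(252 - 2179) = sqrt(-1927) = I*sqrt(1927)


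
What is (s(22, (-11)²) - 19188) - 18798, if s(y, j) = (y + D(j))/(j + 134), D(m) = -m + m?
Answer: -9686408/255 ≈ -37986.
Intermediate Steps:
D(m) = 0
s(y, j) = y/(134 + j) (s(y, j) = (y + 0)/(j + 134) = y/(134 + j))
(s(22, (-11)²) - 19188) - 18798 = (22/(134 + (-11)²) - 19188) - 18798 = (22/(134 + 121) - 19188) - 18798 = (22/255 - 19188) - 18798 = -4892918/255 - 18798 = -9686408/255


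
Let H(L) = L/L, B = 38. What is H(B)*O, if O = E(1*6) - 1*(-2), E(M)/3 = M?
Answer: 20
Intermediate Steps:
E(M) = 3*M
H(L) = 1
O = 20 (O = 3*(1*6) - 1*(-2) = 3*6 + 2 = 18 + 2 = 20)
H(B)*O = 1*20 = 20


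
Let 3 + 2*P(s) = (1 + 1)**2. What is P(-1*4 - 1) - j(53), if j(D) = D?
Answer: -105/2 ≈ -52.500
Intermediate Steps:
P(s) = 1/2 (P(s) = -3/2 + (1 + 1)**2/2 = -3/2 + (1/2)*2**2 = -3/2 + (1/2)*4 = -3/2 + 2 = 1/2)
P(-1*4 - 1) - j(53) = 1/2 - 1*53 = 1/2 - 53 = -105/2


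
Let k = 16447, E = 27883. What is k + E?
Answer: 44330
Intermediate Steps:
k + E = 16447 + 27883 = 44330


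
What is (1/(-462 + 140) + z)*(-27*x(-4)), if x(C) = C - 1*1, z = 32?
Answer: 1390905/322 ≈ 4319.6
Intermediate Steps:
x(C) = -1 + C (x(C) = C - 1 = -1 + C)
(1/(-462 + 140) + z)*(-27*x(-4)) = (1/(-462 + 140) + 32)*(-27*(-1 - 4)) = (1/(-322) + 32)*(-27*(-5)) = (-1/322 + 32)*135 = (10303/322)*135 = 1390905/322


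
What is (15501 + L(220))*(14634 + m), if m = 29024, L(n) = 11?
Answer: 677222896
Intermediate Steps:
(15501 + L(220))*(14634 + m) = (15501 + 11)*(14634 + 29024) = 15512*43658 = 677222896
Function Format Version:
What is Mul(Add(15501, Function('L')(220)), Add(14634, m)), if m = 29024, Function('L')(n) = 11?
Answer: 677222896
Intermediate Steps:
Mul(Add(15501, Function('L')(220)), Add(14634, m)) = Mul(Add(15501, 11), Add(14634, 29024)) = Mul(15512, 43658) = 677222896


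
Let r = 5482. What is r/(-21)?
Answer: -5482/21 ≈ -261.05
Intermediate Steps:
r/(-21) = 5482/(-21) = -1/21*5482 = -5482/21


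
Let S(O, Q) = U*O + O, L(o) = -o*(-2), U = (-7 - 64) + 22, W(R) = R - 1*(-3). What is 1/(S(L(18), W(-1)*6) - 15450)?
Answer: -1/17178 ≈ -5.8214e-5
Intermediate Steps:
W(R) = 3 + R (W(R) = R + 3 = 3 + R)
U = -49 (U = -71 + 22 = -49)
L(o) = 2*o
S(O, Q) = -48*O (S(O, Q) = -49*O + O = -48*O)
1/(S(L(18), W(-1)*6) - 15450) = 1/(-96*18 - 15450) = 1/(-48*36 - 15450) = 1/(-1728 - 15450) = 1/(-17178) = -1/17178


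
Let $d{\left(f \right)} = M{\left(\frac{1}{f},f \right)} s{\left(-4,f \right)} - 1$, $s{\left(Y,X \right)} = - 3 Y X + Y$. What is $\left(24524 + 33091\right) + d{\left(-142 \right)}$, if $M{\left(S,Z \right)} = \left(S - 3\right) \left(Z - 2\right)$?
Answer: $- \frac{48420158}{71} \approx -6.8197 \cdot 10^{5}$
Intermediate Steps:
$M{\left(S,Z \right)} = \left(-3 + S\right) \left(-2 + Z\right)$
$s{\left(Y,X \right)} = Y - 3 X Y$ ($s{\left(Y,X \right)} = - 3 X Y + Y = Y - 3 X Y$)
$d{\left(f \right)} = -1 + \left(-4 + 12 f\right) \left(7 - 3 f - \frac{2}{f}\right)$ ($d{\left(f \right)} = \left(6 - 3 f - \frac{2}{f} + \frac{f}{f}\right) \left(- 4 \left(1 - 3 f\right)\right) - 1 = \left(6 - 3 f - \frac{2}{f} + 1\right) \left(-4 + 12 f\right) - 1 = \left(7 - 3 f - \frac{2}{f}\right) \left(-4 + 12 f\right) - 1 = \left(-4 + 12 f\right) \left(7 - 3 f - \frac{2}{f}\right) - 1 = -1 + \left(-4 + 12 f\right) \left(7 - 3 f - \frac{2}{f}\right)$)
$\left(24524 + 33091\right) + d{\left(-142 \right)} = \left(24524 + 33091\right) + \left(-53 - 36 \left(-142\right)^{2} + \frac{8}{-142} + 96 \left(-142\right)\right) = 57615 - \frac{52510823}{71} = - \frac{48420158}{71}$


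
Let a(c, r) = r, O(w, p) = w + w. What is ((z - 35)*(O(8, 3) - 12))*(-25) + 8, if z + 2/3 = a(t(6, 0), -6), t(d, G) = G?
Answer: 12524/3 ≈ 4174.7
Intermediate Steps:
O(w, p) = 2*w
z = -20/3 (z = -2/3 - 6 = -20/3 ≈ -6.6667)
((z - 35)*(O(8, 3) - 12))*(-25) + 8 = ((-20/3 - 35)*(2*8 - 12))*(-25) + 8 = -125*(16 - 12)/3*(-25) + 8 = -125/3*4*(-25) + 8 = -500/3*(-25) + 8 = 12500/3 + 8 = 12524/3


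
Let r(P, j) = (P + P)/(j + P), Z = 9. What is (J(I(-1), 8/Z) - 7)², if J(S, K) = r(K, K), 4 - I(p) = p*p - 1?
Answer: 36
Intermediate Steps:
I(p) = 5 - p² (I(p) = 4 - (p*p - 1) = 4 - (p² - 1) = 4 - (-1 + p²) = 4 + (1 - p²) = 5 - p²)
r(P, j) = 2*P/(P + j) (r(P, j) = (2*P)/(P + j) = 2*P/(P + j))
J(S, K) = 1 (J(S, K) = 2*K/(K + K) = 2*K/((2*K)) = 2*K*(1/(2*K)) = 1)
(J(I(-1), 8/Z) - 7)² = (1 - 7)² = (-6)² = 36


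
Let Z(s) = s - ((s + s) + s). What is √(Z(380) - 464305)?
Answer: I*√465065 ≈ 681.96*I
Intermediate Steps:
Z(s) = -2*s (Z(s) = s - (2*s + s) = s - 3*s = -2*s)
√(Z(380) - 464305) = √(-2*380 - 464305) = √(-760 - 464305) = √(-465065) = I*√465065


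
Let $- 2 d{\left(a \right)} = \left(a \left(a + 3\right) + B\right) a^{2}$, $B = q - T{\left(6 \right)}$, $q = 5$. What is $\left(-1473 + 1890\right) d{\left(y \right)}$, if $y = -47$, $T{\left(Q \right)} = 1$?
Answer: $-954314508$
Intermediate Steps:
$B = 4$ ($B = 5 - 1 = 4$)
$d{\left(a \right)} = - \frac{a^{2} \left(4 + a \left(3 + a\right)\right)}{2}$ ($d{\left(a \right)} = - \frac{\left(a \left(a + 3\right) + 4\right) a^{2}}{2} = - \frac{\left(a \left(3 + a\right) + 4\right) a^{2}}{2} = - \frac{\left(4 + a \left(3 + a\right)\right) a^{2}}{2} = - \frac{a^{2} \left(4 + a \left(3 + a\right)\right)}{2}$)
$\left(-1473 + 1890\right) d{\left(y \right)} = \left(-1473 + 1890\right) \frac{\left(-47\right)^{2} \left(-4 - \left(-47\right)^{2} - -141\right)}{2} = 417 \cdot \frac{1}{2} \cdot 2209 \left(-4 - 2209 + 141\right) = 417 \cdot \frac{1}{2} \cdot 2209 \left(-2072\right) = 417 \left(-2288524\right) = -954314508$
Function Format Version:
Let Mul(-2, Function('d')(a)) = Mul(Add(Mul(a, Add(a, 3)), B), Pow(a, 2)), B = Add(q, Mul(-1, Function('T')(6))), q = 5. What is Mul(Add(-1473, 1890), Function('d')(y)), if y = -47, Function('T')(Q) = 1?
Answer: -954314508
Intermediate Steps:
B = 4 (B = Add(5, Mul(-1, 1)) = Add(5, -1) = 4)
Function('d')(a) = Mul(Rational(-1, 2), Pow(a, 2), Add(4, Mul(a, Add(3, a)))) (Function('d')(a) = Mul(Rational(-1, 2), Mul(Add(Mul(a, Add(a, 3)), 4), Pow(a, 2))) = Mul(Rational(-1, 2), Mul(Add(Mul(a, Add(3, a)), 4), Pow(a, 2))) = Mul(Rational(-1, 2), Mul(Add(4, Mul(a, Add(3, a))), Pow(a, 2))) = Mul(Rational(-1, 2), Mul(Pow(a, 2), Add(4, Mul(a, Add(3, a))))) = Mul(Rational(-1, 2), Pow(a, 2), Add(4, Mul(a, Add(3, a)))))
Mul(Add(-1473, 1890), Function('d')(y)) = Mul(Add(-1473, 1890), Mul(Rational(1, 2), Pow(-47, 2), Add(-4, Mul(-1, Pow(-47, 2)), Mul(-3, -47)))) = Mul(417, Mul(Rational(1, 2), 2209, Add(-4, Mul(-1, 2209), 141))) = Mul(417, Mul(Rational(1, 2), 2209, Add(-4, -2209, 141))) = Mul(417, Mul(Rational(1, 2), 2209, -2072)) = Mul(417, -2288524) = -954314508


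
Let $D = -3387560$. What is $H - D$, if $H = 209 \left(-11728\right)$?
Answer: $936408$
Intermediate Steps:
$H = -2451152$
$H - D = -2451152 - -3387560 = -2451152 + 3387560 = 936408$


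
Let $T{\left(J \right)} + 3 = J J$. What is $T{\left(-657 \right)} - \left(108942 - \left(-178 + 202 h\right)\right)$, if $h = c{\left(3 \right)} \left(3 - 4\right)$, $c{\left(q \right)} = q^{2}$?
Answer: $320708$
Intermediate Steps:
$T{\left(J \right)} = -3 + J^{2}$ ($T{\left(J \right)} = -3 + J J = -3 + J^{2}$)
$h = -9$ ($h = 3^{2} \left(3 - 4\right) = 9 \left(-1\right) = -9$)
$T{\left(-657 \right)} - \left(108942 - \left(-178 + 202 h\right)\right) = \left(-3 + \left(-657\right)^{2}\right) - \left(108942 - \left(-178 + 202 \left(-9\right)\right)\right) = \left(-3 + 431649\right) - \left(108942 - \left(-178 - 1818\right)\right) = 431646 - \left(108942 - -1996\right) = 431646 - \left(108942 + 1996\right) = 431646 - 110938 = 320708$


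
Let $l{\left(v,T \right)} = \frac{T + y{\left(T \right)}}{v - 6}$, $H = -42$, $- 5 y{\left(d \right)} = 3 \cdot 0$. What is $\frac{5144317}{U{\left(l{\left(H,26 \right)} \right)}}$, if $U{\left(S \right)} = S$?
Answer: $- \frac{123463608}{13} \approx -9.4972 \cdot 10^{6}$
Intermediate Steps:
$y{\left(d \right)} = 0$ ($y{\left(d \right)} = - \frac{3 \cdot 0}{5} = \left(- \frac{1}{5}\right) 0 = 0$)
$l{\left(v,T \right)} = \frac{T}{-6 + v}$ ($l{\left(v,T \right)} = \frac{T + 0}{v - 6} = \frac{T}{-6 + v}$)
$\frac{5144317}{U{\left(l{\left(H,26 \right)} \right)}} = \frac{5144317}{26 \frac{1}{-6 - 42}} = \frac{5144317}{26 \frac{1}{-48}} = \frac{5144317}{26 \left(- \frac{1}{48}\right)} = \frac{5144317}{- \frac{13}{24}} = 5144317 \left(- \frac{24}{13}\right) = - \frac{123463608}{13}$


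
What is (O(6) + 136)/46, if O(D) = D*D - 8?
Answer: 82/23 ≈ 3.5652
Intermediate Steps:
O(D) = -8 + D**2 (O(D) = D**2 - 8 = -8 + D**2)
(O(6) + 136)/46 = ((-8 + 6**2) + 136)/46 = ((-8 + 36) + 136)*(1/46) = (28 + 136)*(1/46) = 164*(1/46) = 82/23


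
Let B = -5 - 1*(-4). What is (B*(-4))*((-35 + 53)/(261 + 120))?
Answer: 24/127 ≈ 0.18898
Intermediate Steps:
B = -1 (B = -5 + 4 = -1)
(B*(-4))*((-35 + 53)/(261 + 120)) = (-1*(-4))*((-35 + 53)/(261 + 120)) = 4*(18/381) = 4*(18*(1/381)) = 4*(6/127) = 24/127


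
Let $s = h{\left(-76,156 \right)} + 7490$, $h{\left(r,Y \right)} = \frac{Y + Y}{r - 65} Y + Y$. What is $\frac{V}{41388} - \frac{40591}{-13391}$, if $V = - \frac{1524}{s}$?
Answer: $\frac{48038676979663}{15848020344142} \approx 3.0312$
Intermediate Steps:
$h{\left(r,Y \right)} = Y + \frac{2 Y^{2}}{-65 + r}$ ($h{\left(r,Y \right)} = \frac{2 Y}{-65 + r} Y + Y = \frac{2 Y^{2}}{-65 + r} + Y = Y + \frac{2 Y^{2}}{-65 + r}$)
$s = \frac{343138}{47}$ ($s = \frac{156 \left(-65 - 76 + 2 \cdot 156\right)}{-65 - 76} + 7490 = \frac{156 \left(-65 - 76 + 312\right)}{-141} + 7490 = 156 \left(- \frac{1}{141}\right) 171 + 7490 = - \frac{8892}{47} + 7490 = \frac{343138}{47} \approx 7300.8$)
$V = - \frac{35814}{171569}$ ($V = - \frac{1524}{\frac{343138}{47}} = \left(-1524\right) \frac{47}{343138} = - \frac{35814}{171569} \approx -0.20874$)
$\frac{V}{41388} - \frac{40591}{-13391} = - \frac{35814}{171569 \cdot 41388} - \frac{40591}{-13391} = \left(- \frac{35814}{171569}\right) \frac{1}{41388} - - \frac{40591}{13391} = - \frac{5969}{1183482962} + \frac{40591}{13391} = \frac{48038676979663}{15848020344142}$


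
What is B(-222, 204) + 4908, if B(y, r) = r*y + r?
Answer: -40176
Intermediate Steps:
B(y, r) = r + r*y
B(-222, 204) + 4908 = 204*(1 - 222) + 4908 = 204*(-221) + 4908 = -45084 + 4908 = -40176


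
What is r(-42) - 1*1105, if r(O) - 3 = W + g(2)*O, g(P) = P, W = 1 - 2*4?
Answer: -1193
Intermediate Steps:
W = -7 (W = 1 - 8 = -7)
r(O) = -4 + 2*O (r(O) = 3 + (-7 + 2*O) = -4 + 2*O)
r(-42) - 1*1105 = (-4 + 2*(-42)) - 1*1105 = (-4 - 84) - 1105 = -88 - 1105 = -1193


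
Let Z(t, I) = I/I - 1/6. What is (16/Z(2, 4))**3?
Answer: 884736/125 ≈ 7077.9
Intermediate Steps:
Z(t, I) = 5/6 (Z(t, I) = 1 - 1*1/6 = 1 - 1/6 = 5/6)
(16/Z(2, 4))**3 = (16/(5/6))**3 = (16*(6/5))**3 = (96/5)**3 = 884736/125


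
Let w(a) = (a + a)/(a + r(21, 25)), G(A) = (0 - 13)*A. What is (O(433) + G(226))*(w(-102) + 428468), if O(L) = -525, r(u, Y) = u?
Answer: -40062421952/27 ≈ -1.4838e+9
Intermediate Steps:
G(A) = -13*A
w(a) = 2*a/(21 + a) (w(a) = (a + a)/(a + 21) = (2*a)/(21 + a) = 2*a/(21 + a))
(O(433) + G(226))*(w(-102) + 428468) = (-525 - 13*226)*(2*(-102)/(21 - 102) + 428468) = (-525 - 2938)*(2*(-102)/(-81) + 428468) = -3463*(2*(-102)*(-1/81) + 428468) = -3463*(68/27 + 428468) = -3463*11568704/27 = -40062421952/27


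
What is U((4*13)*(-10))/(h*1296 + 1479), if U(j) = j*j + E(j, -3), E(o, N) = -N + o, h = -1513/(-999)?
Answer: 3328557/42449 ≈ 78.413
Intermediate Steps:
h = 1513/999 (h = -1513*(-1/999) = 1513/999 ≈ 1.5145)
E(o, N) = o - N
U(j) = 3 + j + j² (U(j) = j*j + (j - 1*(-3)) = j² + (j + 3) = j² + (3 + j) = 3 + j + j²)
U((4*13)*(-10))/(h*1296 + 1479) = (3 + (4*13)*(-10) + ((4*13)*(-10))²)/((1513/999)*1296 + 1479) = (3 + 52*(-10) + (52*(-10))²)/(72624/37 + 1479) = (3 - 520 + (-520)²)/(127347/37) = (3 - 520 + 270400)*(37/127347) = 269883*(37/127347) = 3328557/42449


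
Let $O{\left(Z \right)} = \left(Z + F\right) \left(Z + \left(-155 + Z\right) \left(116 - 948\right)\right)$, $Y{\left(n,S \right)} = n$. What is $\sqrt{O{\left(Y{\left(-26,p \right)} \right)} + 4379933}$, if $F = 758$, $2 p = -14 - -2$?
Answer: $\sqrt{114594245} \approx 10705.0$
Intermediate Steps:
$p = -6$ ($p = \frac{-14 - -2}{2} = \frac{-14 + 2}{2} = \frac{1}{2} \left(-12\right) = -6$)
$O{\left(Z \right)} = \left(758 + Z\right) \left(128960 - 831 Z\right)$ ($O{\left(Z \right)} = \left(Z + 758\right) \left(Z + \left(-155 + Z\right) \left(116 - 948\right)\right) = \left(758 + Z\right) \left(Z + \left(-155 + Z\right) \left(-832\right)\right) = \left(758 + Z\right) \left(Z - \left(-128960 + 832 Z\right)\right) = \left(758 + Z\right) \left(128960 - 831 Z\right)$)
$\sqrt{O{\left(Y{\left(-26,p \right)} \right)} + 4379933} = \sqrt{\left(97751680 - -13024388 - 831 \left(-26\right)^{2}\right) + 4379933} = \sqrt{\left(97751680 + 13024388 - 561756\right) + 4379933} = \sqrt{110214312 + 4379933} = \sqrt{114594245}$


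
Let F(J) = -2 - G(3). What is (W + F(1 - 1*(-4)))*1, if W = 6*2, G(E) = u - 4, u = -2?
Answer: 16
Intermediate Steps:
G(E) = -6 (G(E) = -2 - 4 = -6)
W = 12
F(J) = 4 (F(J) = -2 - 1*(-6) = -2 + 6 = 4)
(W + F(1 - 1*(-4)))*1 = (12 + 4)*1 = 16*1 = 16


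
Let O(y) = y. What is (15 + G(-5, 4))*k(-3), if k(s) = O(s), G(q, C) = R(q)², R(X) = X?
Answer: -120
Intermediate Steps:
G(q, C) = q²
k(s) = s
(15 + G(-5, 4))*k(-3) = (15 + (-5)²)*(-3) = (15 + 25)*(-3) = 40*(-3) = -120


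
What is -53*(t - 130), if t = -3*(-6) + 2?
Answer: 5830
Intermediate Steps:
t = 20 (t = 18 + 2 = 20)
-53*(t - 130) = -53*(20 - 130) = -53*(-110) = 5830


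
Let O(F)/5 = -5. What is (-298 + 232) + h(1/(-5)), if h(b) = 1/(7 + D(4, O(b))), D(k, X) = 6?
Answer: -857/13 ≈ -65.923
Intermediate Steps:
O(F) = -25 (O(F) = 5*(-5) = -25)
h(b) = 1/13 (h(b) = 1/(7 + 6) = 1/13)
(-298 + 232) + h(1/(-5)) = (-298 + 232) + 1/13 = -66 + 1/13 = -857/13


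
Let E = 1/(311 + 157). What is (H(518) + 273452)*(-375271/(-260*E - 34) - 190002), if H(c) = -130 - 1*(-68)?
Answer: -15231427100370/311 ≈ -4.8976e+10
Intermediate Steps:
H(c) = -62 (H(c) = -130 + 68 = -62)
E = 1/468 ≈ 0.0021368
(H(518) + 273452)*(-375271/(-260*E - 34) - 190002) = (-62 + 273452)*(-375271/(-260*1/468 - 34) - 190002) = 273390*(-375271/(-5/9 - 34) - 190002) = 273390*(-375271/(-311/9) - 190002) = 273390*(-375271*(-9/311) - 190002) = 273390*(3377439/311 - 190002) = 273390*(-55713183/311) = -15231427100370/311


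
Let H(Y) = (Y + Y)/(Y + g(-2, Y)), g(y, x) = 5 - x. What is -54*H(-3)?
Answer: 324/5 ≈ 64.800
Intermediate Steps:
H(Y) = 2*Y/5 (H(Y) = (Y + Y)/(Y + (5 - Y)) = (2*Y)/5 = (2*Y)*(1/5) = 2*Y/5)
-54*H(-3) = -108*(-3)/5 = -54*(-6/5) = 324/5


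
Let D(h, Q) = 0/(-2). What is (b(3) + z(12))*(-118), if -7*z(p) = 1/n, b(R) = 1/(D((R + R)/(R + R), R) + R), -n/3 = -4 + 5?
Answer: -944/21 ≈ -44.952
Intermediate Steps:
D(h, Q) = 0 (D(h, Q) = 0*(-1/2) = 0)
n = -3 (n = -3*(-4 + 5) = -3*1 = -3)
b(R) = 1/R (b(R) = 1/(0 + R) = 1/R)
z(p) = 1/21 (z(p) = -1/7/(-3) = -1/7*(-1/3) = 1/21)
(b(3) + z(12))*(-118) = (1/3 + 1/21)*(-118) = (8/21)*(-118) = -944/21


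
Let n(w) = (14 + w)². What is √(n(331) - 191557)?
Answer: 2*I*√18133 ≈ 269.32*I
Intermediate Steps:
√(n(331) - 191557) = √((14 + 331)² - 191557) = √(345² - 191557) = √(119025 - 191557) = √(-72532) = 2*I*√18133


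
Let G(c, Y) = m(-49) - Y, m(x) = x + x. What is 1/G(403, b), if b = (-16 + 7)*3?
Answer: -1/71 ≈ -0.014085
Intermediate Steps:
m(x) = 2*x
b = -27 (b = -9*3 = -27)
G(c, Y) = -98 - Y (G(c, Y) = 2*(-49) - Y = -98 - Y)
1/G(403, b) = 1/(-98 - 1*(-27)) = 1/(-98 + 27) = 1/(-71) = -1/71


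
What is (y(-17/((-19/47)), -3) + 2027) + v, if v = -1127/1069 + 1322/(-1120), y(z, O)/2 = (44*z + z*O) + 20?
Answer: 62706667389/11374160 ≈ 5513.1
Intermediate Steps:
y(z, O) = 40 + 88*z + 2*O*z (y(z, O) = 2*((44*z + z*O) + 20) = 2*((44*z + O*z) + 20) = 2*(20 + 44*z + O*z) = 40 + 88*z + 2*O*z)
v = -1337729/598640 (v = -1127*1/1069 + 1322*(-1/1120) = -1127/1069 - 661/560 = -1337729/598640 ≈ -2.2346)
(y(-17/((-19/47)), -3) + 2027) + v = ((40 + 88*(-17/((-19/47))) + 2*(-3)*(-17/((-19/47)))) + 2027) - 1337729/598640 = ((40 + 88*(-17/((-19*1/47))) + 2*(-3)*(-17/((-19*1/47)))) + 2027) - 1337729/598640 = ((40 + 88*(-17/(-19/47)) + 2*(-3)*(-17/(-19/47))) + 2027) - 1337729/598640 = ((40 + 88*(-17*(-47/19)) + 2*(-3)*(-17*(-47/19))) + 2027) - 1337729/598640 = ((40 + 88*(799/19) + 2*(-3)*(799/19)) + 2027) - 1337729/598640 = ((40 + 70312/19 - 4794/19) + 2027) - 1337729/598640 = (66278/19 + 2027) - 1337729/598640 = 104791/19 - 1337729/598640 = 62706667389/11374160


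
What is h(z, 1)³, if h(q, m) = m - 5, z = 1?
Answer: -64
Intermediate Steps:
h(q, m) = -5 + m
h(z, 1)³ = (-5 + 1)³ = (-4)³ = -64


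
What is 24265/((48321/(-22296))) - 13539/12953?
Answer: -2336129451113/208633971 ≈ -11197.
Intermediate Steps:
24265/((48321/(-22296))) - 13539/12953 = 24265/((48321*(-1/22296))) - 13539*1/12953 = 24265/(-16107/7432) - 13539/12953 = 24265*(-7432/16107) - 13539/12953 = -180337480/16107 - 13539/12953 = -2336129451113/208633971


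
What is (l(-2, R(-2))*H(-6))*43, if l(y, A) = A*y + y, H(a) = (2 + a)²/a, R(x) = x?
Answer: -688/3 ≈ -229.33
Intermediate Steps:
H(a) = (2 + a)²/a
l(y, A) = y + A*y
(l(-2, R(-2))*H(-6))*43 = ((-2*(1 - 2))*((2 - 6)²/(-6)))*43 = ((-2*(-1))*(-⅙*(-4)²))*43 = (2*(-⅙*16))*43 = (2*(-8/3))*43 = -16/3*43 = -688/3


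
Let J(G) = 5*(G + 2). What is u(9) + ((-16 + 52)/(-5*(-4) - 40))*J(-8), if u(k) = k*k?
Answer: 135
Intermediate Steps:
u(k) = k²
J(G) = 10 + 5*G (J(G) = 5*(2 + G) = 10 + 5*G)
u(9) + ((-16 + 52)/(-5*(-4) - 40))*J(-8) = 9² + ((-16 + 52)/(-5*(-4) - 40))*(10 + 5*(-8)) = 81 + (36/(20 - 40))*(10 - 40) = 81 + (36/(-20))*(-30) = 81 + (36*(-1/20))*(-30) = 81 - 9/5*(-30) = 81 + 54 = 135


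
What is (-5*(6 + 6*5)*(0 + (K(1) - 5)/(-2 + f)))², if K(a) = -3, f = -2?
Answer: 129600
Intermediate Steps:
(-5*(6 + 6*5)*(0 + (K(1) - 5)/(-2 + f)))² = (-5*(6 + 6*5)*(0 + (-3 - 5)/(-2 - 2)))² = (-5*(6 + 30)*(0 - 8/(-4)))² = (-180*(0 - 8*(-¼)))² = (-180*(0 + 2))² = (-180*2)² = (-5*72)² = (-360)² = 129600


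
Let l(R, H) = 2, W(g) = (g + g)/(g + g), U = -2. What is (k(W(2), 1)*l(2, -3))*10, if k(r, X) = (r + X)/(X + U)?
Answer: -40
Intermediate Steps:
W(g) = 1 (W(g) = (2*g)/((2*g)) = (2*g)*(1/(2*g)) = 1)
k(r, X) = (X + r)/(-2 + X) (k(r, X) = (r + X)/(X - 2) = (X + r)/(-2 + X))
(k(W(2), 1)*l(2, -3))*10 = (((1 + 1)/(-2 + 1))*2)*10 = ((2/(-1))*2)*10 = (-1*2*2)*10 = -2*2*10 = -4*10 = -40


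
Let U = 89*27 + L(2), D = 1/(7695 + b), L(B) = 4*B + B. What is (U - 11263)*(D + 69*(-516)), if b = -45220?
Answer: 472958195754/1501 ≈ 3.1510e+8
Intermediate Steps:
L(B) = 5*B
D = -1/37525 (D = 1/(7695 - 45220) = 1/(-37525) = -1/37525 ≈ -2.6649e-5)
U = 2413 (U = 89*27 + 5*2 = 2403 + 10 = 2413)
(U - 11263)*(D + 69*(-516)) = (2413 - 11263)*(-1/37525 + 69*(-516)) = -8850*(-1/37525 - 35604) = -8850*(-1336040101/37525) = 472958195754/1501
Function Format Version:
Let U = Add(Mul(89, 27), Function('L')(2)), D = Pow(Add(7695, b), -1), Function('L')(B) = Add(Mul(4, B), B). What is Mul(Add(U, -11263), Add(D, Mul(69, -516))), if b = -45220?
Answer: Rational(472958195754, 1501) ≈ 3.1510e+8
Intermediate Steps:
Function('L')(B) = Mul(5, B)
D = Rational(-1, 37525) (D = Pow(Add(7695, -45220), -1) = Pow(-37525, -1) = Rational(-1, 37525) ≈ -2.6649e-5)
U = 2413 (U = Add(Mul(89, 27), Mul(5, 2)) = Add(2403, 10) = 2413)
Mul(Add(U, -11263), Add(D, Mul(69, -516))) = Mul(Add(2413, -11263), Add(Rational(-1, 37525), Mul(69, -516))) = Mul(-8850, Add(Rational(-1, 37525), -35604)) = Mul(-8850, Rational(-1336040101, 37525)) = Rational(472958195754, 1501)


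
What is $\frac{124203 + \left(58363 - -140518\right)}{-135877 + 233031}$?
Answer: $\frac{161542}{48577} \approx 3.3255$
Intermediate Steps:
$\frac{124203 + \left(58363 - -140518\right)}{-135877 + 233031} = \frac{124203 + \left(58363 + 140518\right)}{97154} = \left(124203 + 198881\right) \frac{1}{97154} = 323084 \cdot \frac{1}{97154} = \frac{161542}{48577}$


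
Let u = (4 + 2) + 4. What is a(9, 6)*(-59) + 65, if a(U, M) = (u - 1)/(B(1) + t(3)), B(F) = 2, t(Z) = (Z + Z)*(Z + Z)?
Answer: 1939/38 ≈ 51.026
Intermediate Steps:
t(Z) = 4*Z**2 (t(Z) = (2*Z)*(2*Z) = 4*Z**2)
u = 10 (u = 6 + 4 = 10)
a(U, M) = 9/38 (a(U, M) = (10 - 1)/(2 + 4*3**2) = 9/(2 + 4*9) = 9/(2 + 36) = 9/38)
a(9, 6)*(-59) + 65 = (9/38)*(-59) + 65 = -531/38 + 65 = 1939/38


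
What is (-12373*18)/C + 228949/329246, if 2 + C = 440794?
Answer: 6897798491/36282250708 ≈ 0.19011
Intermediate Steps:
C = 440792 (C = -2 + 440794 = 440792)
(-12373*18)/C + 228949/329246 = -12373*18/440792 + 228949/329246 = -222714*1/440792 + 228949*(1/329246) = -111357/220396 + 228949/329246 = 6897798491/36282250708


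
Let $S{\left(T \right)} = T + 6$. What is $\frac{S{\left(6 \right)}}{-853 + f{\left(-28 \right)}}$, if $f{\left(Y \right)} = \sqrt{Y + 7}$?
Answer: $- \frac{5118}{363815} - \frac{6 i \sqrt{21}}{363815} \approx -0.014068 - 7.5575 \cdot 10^{-5} i$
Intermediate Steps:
$f{\left(Y \right)} = \sqrt{7 + Y}$
$S{\left(T \right)} = 6 + T$
$\frac{S{\left(6 \right)}}{-853 + f{\left(-28 \right)}} = \frac{6 + 6}{-853 + \sqrt{7 - 28}} = \frac{12}{-853 + \sqrt{-21}} = \frac{12}{-853 + i \sqrt{21}}$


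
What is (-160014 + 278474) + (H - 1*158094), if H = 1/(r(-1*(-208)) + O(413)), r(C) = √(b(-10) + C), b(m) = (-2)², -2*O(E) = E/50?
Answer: -77263706954/1949431 + 20000*√53/1949431 ≈ -39634.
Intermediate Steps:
O(E) = -E/100 (O(E) = -E/(2*50) = -E/100)
b(m) = 4
r(C) = √(4 + C)
H = 1/(-413/100 + 2*√53) (H = 1/(√(4 - 1*(-208)) - 1/100*413) = 1/(√(4 + 208) - 413/100) = 1/(√212 - 413/100) = 1/(2*√53 - 413/100) = 1/(-413/100 + 2*√53) ≈ 0.095875)
(-160014 + 278474) + (H - 1*158094) = (-160014 + 278474) + ((41300/1949431 + 20000*√53/1949431) - 1*158094) = 118460 + ((41300/1949431 + 20000*√53/1949431) - 158094) = 118460 + (-308193303214/1949431 + 20000*√53/1949431) = -77263706954/1949431 + 20000*√53/1949431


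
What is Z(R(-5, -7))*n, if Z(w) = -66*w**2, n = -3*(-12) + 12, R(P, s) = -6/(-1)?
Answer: -114048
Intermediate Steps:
R(P, s) = 6 (R(P, s) = -6*(-1) = 6)
n = 48 (n = 36 + 12 = 48)
Z(R(-5, -7))*n = -66*6**2*48 = -66*36*48 = -2376*48 = -114048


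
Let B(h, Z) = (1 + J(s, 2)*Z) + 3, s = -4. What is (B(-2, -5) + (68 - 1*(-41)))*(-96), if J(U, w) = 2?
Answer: -9888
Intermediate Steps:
B(h, Z) = 4 + 2*Z (B(h, Z) = (1 + 2*Z) + 3 = 4 + 2*Z)
(B(-2, -5) + (68 - 1*(-41)))*(-96) = ((4 + 2*(-5)) + (68 - 1*(-41)))*(-96) = ((4 - 10) + (68 + 41))*(-96) = (-6 + 109)*(-96) = 103*(-96) = -9888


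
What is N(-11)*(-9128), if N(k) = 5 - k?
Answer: -146048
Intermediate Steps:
N(-11)*(-9128) = (5 - 1*(-11))*(-9128) = (5 + 11)*(-9128) = 16*(-9128) = -146048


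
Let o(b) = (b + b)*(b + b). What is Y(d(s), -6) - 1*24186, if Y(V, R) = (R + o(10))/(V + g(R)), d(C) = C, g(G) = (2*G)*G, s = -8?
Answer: -773755/32 ≈ -24180.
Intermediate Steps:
g(G) = 2*G²
o(b) = 4*b² (o(b) = (2*b)*(2*b) = 4*b²)
Y(V, R) = (400 + R)/(V + 2*R²) (Y(V, R) = (R + 4*10²)/(V + 2*R²) = (R + 4*100)/(V + 2*R²) = (R + 400)/(V + 2*R²) = (400 + R)/(V + 2*R²))
Y(d(s), -6) - 1*24186 = (400 - 6)/(-8 + 2*(-6)²) - 1*24186 = 394/(-8 + 2*36) - 24186 = 394/(-8 + 72) - 24186 = 394/64 - 24186 = (1/64)*394 - 24186 = 197/32 - 24186 = -773755/32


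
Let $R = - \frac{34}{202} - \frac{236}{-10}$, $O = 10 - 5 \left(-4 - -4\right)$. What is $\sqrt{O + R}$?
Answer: $\frac{\sqrt{8525915}}{505} \approx 5.782$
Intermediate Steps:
$O = 10$ ($O = 10 - 5 \left(-4 + 4\right) = 10 - 0 = 10 + 0 = 10$)
$R = \frac{11833}{505}$ ($R = \left(-34\right) \frac{1}{202} - - \frac{118}{5} = - \frac{17}{101} + \frac{118}{5} = \frac{11833}{505} \approx 23.432$)
$\sqrt{O + R} = \sqrt{10 + \frac{11833}{505}} = \sqrt{\frac{16883}{505}} = \frac{\sqrt{8525915}}{505}$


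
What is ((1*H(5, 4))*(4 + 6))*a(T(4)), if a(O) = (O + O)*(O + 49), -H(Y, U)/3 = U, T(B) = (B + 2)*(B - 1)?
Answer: -289440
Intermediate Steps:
T(B) = (-1 + B)*(2 + B) (T(B) = (2 + B)*(-1 + B) = (-1 + B)*(2 + B))
H(Y, U) = -3*U
a(O) = 2*O*(49 + O) (a(O) = (2*O)*(49 + O) = 2*O*(49 + O))
((1*H(5, 4))*(4 + 6))*a(T(4)) = ((1*(-3*4))*(4 + 6))*(2*(-2 + 4 + 4²)*(49 + (-2 + 4 + 4²))) = ((1*(-12))*10)*(2*(-2 + 4 + 16)*(49 + (-2 + 4 + 16))) = (-12*10)*(2*18*(49 + 18)) = -240*18*67 = -120*2412 = -289440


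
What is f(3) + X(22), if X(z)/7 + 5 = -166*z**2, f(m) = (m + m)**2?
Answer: -562407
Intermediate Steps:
f(m) = 4*m**2 (f(m) = (2*m)**2 = 4*m**2)
X(z) = -35 - 1162*z**2 (X(z) = -35 + 7*(-166*z**2) = -35 - 1162*z**2)
f(3) + X(22) = 4*3**2 + (-35 - 1162*22**2) = 4*9 + (-35 - 1162*484) = 36 + (-35 - 562408) = 36 - 562443 = -562407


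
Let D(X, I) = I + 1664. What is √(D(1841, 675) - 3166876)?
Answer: I*√3164537 ≈ 1778.9*I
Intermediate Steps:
D(X, I) = 1664 + I
√(D(1841, 675) - 3166876) = √((1664 + 675) - 3166876) = √(2339 - 3166876) = √(-3164537) = I*√3164537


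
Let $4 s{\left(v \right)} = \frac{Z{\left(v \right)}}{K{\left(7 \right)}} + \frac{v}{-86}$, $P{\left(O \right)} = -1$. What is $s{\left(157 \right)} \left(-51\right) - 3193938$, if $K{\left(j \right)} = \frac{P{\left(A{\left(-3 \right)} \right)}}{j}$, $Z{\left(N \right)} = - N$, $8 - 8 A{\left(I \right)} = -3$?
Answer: $- \frac{1103526879}{344} \approx -3.2079 \cdot 10^{6}$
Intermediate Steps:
$A{\left(I \right)} = \frac{11}{8}$ ($A{\left(I \right)} = 1 - - \frac{3}{8} = 1 + \frac{3}{8} = \frac{11}{8}$)
$K{\left(j \right)} = - \frac{1}{j}$
$s{\left(v \right)} = \frac{601 v}{344}$ ($s{\left(v \right)} = \frac{\frac{\left(-1\right) v}{\left(-1\right) \frac{1}{7}} + \frac{v}{-86}}{4} = \frac{\frac{\left(-1\right) v}{\left(-1\right) \frac{1}{7}} + v \left(- \frac{1}{86}\right)}{4} = \frac{\frac{\left(-1\right) v}{- \frac{1}{7}} - \frac{v}{86}}{4} = \frac{- v \left(-7\right) - \frac{v}{86}}{4} = \frac{7 v - \frac{v}{86}}{4} = \frac{\frac{601}{86} v}{4} = \frac{601 v}{344}$)
$s{\left(157 \right)} \left(-51\right) - 3193938 = \frac{601}{344} \cdot 157 \left(-51\right) - 3193938 = \frac{94357}{344} \left(-51\right) - 3193938 = - \frac{4812207}{344} - 3193938 = - \frac{1103526879}{344}$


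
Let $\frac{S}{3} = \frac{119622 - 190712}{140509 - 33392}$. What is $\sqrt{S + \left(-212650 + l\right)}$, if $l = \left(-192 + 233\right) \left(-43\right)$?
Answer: $\frac{3 i \sqrt{273356521070683}}{107117} \approx 463.05 i$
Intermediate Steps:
$l = -1763$ ($l = 41 \left(-43\right) = -1763$)
$S = - \frac{213270}{107117}$ ($S = 3 \frac{119622 - 190712}{140509 - 33392} = 3 \left(- \frac{71090}{107117}\right) = - \frac{213270}{107117} \approx -1.991$)
$\sqrt{S + \left(-212650 + l\right)} = \sqrt{- \frac{213270}{107117} - 214413} = \sqrt{- \frac{22967490591}{107117}} = \frac{3 i \sqrt{273356521070683}}{107117}$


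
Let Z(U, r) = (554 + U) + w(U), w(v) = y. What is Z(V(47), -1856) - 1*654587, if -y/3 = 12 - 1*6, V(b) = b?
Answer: -654004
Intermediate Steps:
y = -18 (y = -3*(12 - 1*6) = -3*(12 - 6) = -3*6 = -18)
w(v) = -18
Z(U, r) = 536 + U (Z(U, r) = (554 + U) - 18 = 536 + U)
Z(V(47), -1856) - 1*654587 = (536 + 47) - 1*654587 = 583 - 654587 = -654004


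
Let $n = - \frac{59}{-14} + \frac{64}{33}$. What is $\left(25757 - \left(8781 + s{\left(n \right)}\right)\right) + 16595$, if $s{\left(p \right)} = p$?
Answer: $\frac{15506959}{462} \approx 33565.0$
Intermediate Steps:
$n = \frac{2843}{462}$ ($n = \left(-59\right) \left(- \frac{1}{14}\right) + 64 \cdot \frac{1}{33} = \frac{59}{14} + \frac{64}{33} = \frac{2843}{462} \approx 6.1537$)
$\left(25757 - \left(8781 + s{\left(n \right)}\right)\right) + 16595 = \left(25757 - \frac{4059665}{462}\right) + 16595 = \frac{7840069}{462} + 16595 = \frac{15506959}{462}$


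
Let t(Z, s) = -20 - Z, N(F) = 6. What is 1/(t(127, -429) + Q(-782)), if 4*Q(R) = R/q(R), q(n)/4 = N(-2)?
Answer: -48/7447 ≈ -0.0064455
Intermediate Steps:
q(n) = 24 (q(n) = 4*6 = 24)
Q(R) = R/96 (Q(R) = (R/24)/4 = R/96)
1/(t(127, -429) + Q(-782)) = 1/((-20 - 1*127) + (1/96)*(-782)) = 1/((-20 - 127) - 391/48) = 1/(-147 - 391/48) = 1/(-7447/48) = -48/7447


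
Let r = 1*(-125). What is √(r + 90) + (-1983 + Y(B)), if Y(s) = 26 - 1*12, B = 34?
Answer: -1969 + I*√35 ≈ -1969.0 + 5.9161*I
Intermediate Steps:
r = -125
Y(s) = 14 (Y(s) = 26 - 12 = 14)
√(r + 90) + (-1983 + Y(B)) = √(-125 + 90) + (-1983 + 14) = √(-35) - 1969 = I*√35 - 1969 = -1969 + I*√35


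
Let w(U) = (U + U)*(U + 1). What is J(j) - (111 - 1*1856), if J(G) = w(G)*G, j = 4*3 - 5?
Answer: 2529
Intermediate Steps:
w(U) = 2*U*(1 + U) (w(U) = (2*U)*(1 + U) = 2*U*(1 + U))
j = 7 (j = 12 - 5 = 7)
J(G) = 2*G²*(1 + G) (J(G) = (2*G*(1 + G))*G = 2*G²*(1 + G))
J(j) - (111 - 1*1856) = 2*7²*(1 + 7) - (111 - 1*1856) = 2*49*8 - (111 - 1856) = 784 - 1*(-1745) = 784 + 1745 = 2529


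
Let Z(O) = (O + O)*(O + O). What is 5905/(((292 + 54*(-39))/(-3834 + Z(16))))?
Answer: 8296525/907 ≈ 9147.2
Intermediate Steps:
Z(O) = 4*O² (Z(O) = (2*O)*(2*O) = 4*O²)
5905/(((292 + 54*(-39))/(-3834 + Z(16)))) = 5905/(((292 + 54*(-39))/(-3834 + 4*16²))) = 5905/(((292 - 2106)/(-3834 + 4*256))) = 5905/((-1814/(-3834 + 1024))) = 5905/((-1814/(-2810))) = 5905/((-1814*(-1/2810))) = 5905/(907/1405) = 5905*(1405/907) = 8296525/907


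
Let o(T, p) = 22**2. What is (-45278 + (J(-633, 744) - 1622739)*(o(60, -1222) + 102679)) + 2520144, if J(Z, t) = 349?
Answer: -167368144704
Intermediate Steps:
o(T, p) = 484
(-45278 + (J(-633, 744) - 1622739)*(o(60, -1222) + 102679)) + 2520144 = (-45278 + (349 - 1622739)*(484 + 102679)) + 2520144 = (-45278 - 1622390*103163) + 2520144 = (-45278 - 167370619570) + 2520144 = -167370664848 + 2520144 = -167368144704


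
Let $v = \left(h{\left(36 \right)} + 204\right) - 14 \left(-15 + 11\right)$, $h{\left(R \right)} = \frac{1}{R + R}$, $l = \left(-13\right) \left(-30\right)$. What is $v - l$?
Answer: $- \frac{9359}{72} \approx -129.99$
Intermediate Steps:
$l = 390$
$h{\left(R \right)} = \frac{1}{2 R}$
$v = \frac{18721}{72}$ ($v = \left(\frac{1}{2 \cdot 36} + 204\right) - 14 \left(-15 + 11\right) = \left(\frac{1}{2} \cdot \frac{1}{36} + 204\right) - -56 = \left(\frac{1}{72} + 204\right) + 56 = \frac{14689}{72} + 56 = \frac{18721}{72} \approx 260.01$)
$v - l = \frac{18721}{72} - 390 = - \frac{9359}{72}$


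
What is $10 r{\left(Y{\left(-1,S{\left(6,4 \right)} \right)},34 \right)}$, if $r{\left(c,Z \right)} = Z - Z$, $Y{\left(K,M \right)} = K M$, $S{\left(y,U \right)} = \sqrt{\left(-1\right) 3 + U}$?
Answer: $0$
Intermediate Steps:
$S{\left(y,U \right)} = \sqrt{-3 + U}$
$r{\left(c,Z \right)} = 0$
$10 r{\left(Y{\left(-1,S{\left(6,4 \right)} \right)},34 \right)} = 10 \cdot 0 = 0$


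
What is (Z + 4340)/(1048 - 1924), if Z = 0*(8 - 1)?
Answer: -1085/219 ≈ -4.9543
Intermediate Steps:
Z = 0 (Z = 0*7 = 0)
(Z + 4340)/(1048 - 1924) = (0 + 4340)/(1048 - 1924) = 4340/(-876) = 4340*(-1/876) = -1085/219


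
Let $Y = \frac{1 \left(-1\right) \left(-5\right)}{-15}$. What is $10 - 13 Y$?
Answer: $\frac{43}{3} \approx 14.333$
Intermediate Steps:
$Y = - \frac{1}{3}$ ($Y = \left(-1\right) \left(-5\right) \left(- \frac{1}{15}\right) = 5 \left(- \frac{1}{15}\right) = - \frac{1}{3} \approx -0.33333$)
$10 - 13 Y = 10 - - \frac{13}{3} = 10 + \frac{13}{3} = \frac{43}{3}$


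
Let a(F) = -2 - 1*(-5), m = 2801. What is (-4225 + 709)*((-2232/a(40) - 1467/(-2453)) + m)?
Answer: -17746264608/2453 ≈ -7.2345e+6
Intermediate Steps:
a(F) = 3 (a(F) = -2 + 5 = 3)
(-4225 + 709)*((-2232/a(40) - 1467/(-2453)) + m) = (-4225 + 709)*((-2232/3 - 1467/(-2453)) + 2801) = -3516*((-2232*⅓ - 1467*(-1/2453)) + 2801) = -3516*((-744 + 1467/2453) + 2801) = -3516*(-1823565/2453 + 2801) = -3516*5047288/2453 = -17746264608/2453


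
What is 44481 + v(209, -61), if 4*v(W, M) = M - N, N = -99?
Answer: 88981/2 ≈ 44491.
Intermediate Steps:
v(W, M) = 99/4 + M/4 (v(W, M) = (M - 1*(-99))/4 = (M + 99)/4 = (99 + M)/4 = 99/4 + M/4)
44481 + v(209, -61) = 44481 + (99/4 + (¼)*(-61)) = 44481 + (99/4 - 61/4) = 44481 + 19/2 = 88981/2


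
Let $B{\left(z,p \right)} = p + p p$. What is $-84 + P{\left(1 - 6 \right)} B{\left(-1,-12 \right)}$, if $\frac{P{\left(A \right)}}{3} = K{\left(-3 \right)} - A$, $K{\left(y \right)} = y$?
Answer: $708$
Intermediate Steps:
$B{\left(z,p \right)} = p + p^{2}$
$P{\left(A \right)} = -9 - 3 A$ ($P{\left(A \right)} = 3 \left(-3 - A\right) = -9 - 3 A$)
$-84 + P{\left(1 - 6 \right)} B{\left(-1,-12 \right)} = -84 + \left(-9 - 3 \left(1 - 6\right)\right) \left(- 12 \left(1 - 12\right)\right) = -84 + \left(-9 - 3 \left(1 - 6\right)\right) \left(\left(-12\right) \left(-11\right)\right) = -84 + \left(-9 - -15\right) 132 = -84 + \left(-9 + 15\right) 132 = -84 + 6 \cdot 132 = -84 + 792 = 708$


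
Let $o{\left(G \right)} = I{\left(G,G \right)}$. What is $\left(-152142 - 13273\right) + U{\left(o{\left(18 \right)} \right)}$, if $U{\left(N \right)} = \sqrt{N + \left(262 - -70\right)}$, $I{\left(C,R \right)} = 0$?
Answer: $-165415 + 2 \sqrt{83} \approx -1.654 \cdot 10^{5}$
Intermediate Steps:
$o{\left(G \right)} = 0$
$U{\left(N \right)} = \sqrt{332 + N}$ ($U{\left(N \right)} = \sqrt{N + \left(262 + 70\right)} = \sqrt{N + 332} = \sqrt{332 + N}$)
$\left(-152142 - 13273\right) + U{\left(o{\left(18 \right)} \right)} = \left(-152142 - 13273\right) + \sqrt{332 + 0} = -165415 + \sqrt{332} = -165415 + 2 \sqrt{83}$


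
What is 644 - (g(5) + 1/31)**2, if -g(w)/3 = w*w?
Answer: -4782092/961 ≈ -4976.2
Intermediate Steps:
g(w) = -3*w**2 (g(w) = -3*w*w = -3*w**2)
644 - (g(5) + 1/31)**2 = 644 - (-3*5**2 + 1/31)**2 = 644 - (-3*25 + 1/31)**2 = 644 - (-75 + 1/31)**2 = 644 - (-2324/31)**2 = 644 - 1*5400976/961 = 644 - 5400976/961 = -4782092/961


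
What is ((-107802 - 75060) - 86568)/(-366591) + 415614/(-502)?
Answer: -25370849669/30671447 ≈ -827.18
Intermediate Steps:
((-107802 - 75060) - 86568)/(-366591) + 415614/(-502) = (-182862 - 86568)*(-1/366591) + 415614*(-1/502) = -269430*(-1/366591) - 207807/251 = 89810/122197 - 207807/251 = -25370849669/30671447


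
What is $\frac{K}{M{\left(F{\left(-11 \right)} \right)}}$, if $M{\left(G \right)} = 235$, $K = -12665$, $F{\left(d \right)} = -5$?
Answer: $- \frac{2533}{47} \approx -53.894$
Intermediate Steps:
$\frac{K}{M{\left(F{\left(-11 \right)} \right)}} = - \frac{12665}{235} = \left(-12665\right) \frac{1}{235} = - \frac{2533}{47}$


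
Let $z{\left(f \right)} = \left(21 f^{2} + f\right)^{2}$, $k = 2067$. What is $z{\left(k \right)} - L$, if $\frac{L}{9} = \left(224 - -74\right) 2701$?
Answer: $8050456463396814$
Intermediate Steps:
$z{\left(f \right)} = \left(f + 21 f^{2}\right)^{2}$
$L = 7244082$ ($L = 9 \left(224 - -74\right) 2701 = 9 \left(224 + 74\right) 2701 = 9 \cdot 298 \cdot 2701 = 9 \cdot 804898 = 7244082$)
$z{\left(k \right)} - L = 2067^{2} \left(1 + 21 \cdot 2067\right)^{2} - 7244082 = 4272489 \left(1 + 43407\right)^{2} - 7244082 = 4272489 \cdot 43408^{2} - 7244082 = 4272489 \cdot 1884254464 - 7244082 = 8050456470640896 - 7244082 = 8050456463396814$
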